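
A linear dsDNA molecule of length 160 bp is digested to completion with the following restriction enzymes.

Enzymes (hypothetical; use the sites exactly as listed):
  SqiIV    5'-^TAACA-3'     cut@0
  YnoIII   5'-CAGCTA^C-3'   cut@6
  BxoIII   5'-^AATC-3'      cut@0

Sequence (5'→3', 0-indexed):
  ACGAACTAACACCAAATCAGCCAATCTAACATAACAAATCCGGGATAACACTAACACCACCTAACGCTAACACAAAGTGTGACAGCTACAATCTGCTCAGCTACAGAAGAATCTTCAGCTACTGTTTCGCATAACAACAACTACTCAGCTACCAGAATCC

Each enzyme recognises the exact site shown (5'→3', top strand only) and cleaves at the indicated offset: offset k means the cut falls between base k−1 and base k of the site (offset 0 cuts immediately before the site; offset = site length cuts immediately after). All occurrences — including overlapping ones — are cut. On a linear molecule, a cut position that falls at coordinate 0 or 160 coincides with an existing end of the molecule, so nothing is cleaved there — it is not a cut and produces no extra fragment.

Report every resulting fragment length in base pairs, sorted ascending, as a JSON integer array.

[1,4,4,5,5,5,6,6,6,8,8,9,10,12,14,16,20,21]

Site scan:
  SqiIV TAACA/0: at [6, 26, 31, 45, 51, 67, 131] ⇒ [6, 26, 31, 45, 51, 67, 131]
  YnoIII CAGCTAC/6: at [82, 97, 115, 145] ⇒ [88, 103, 121, 151]
  BxoIII AATC/0: at [14, 22, 36, 89, 109, 155] ⇒ [14, 22, 36, 89, 109, 155]

All cut coordinates (distinct, sorted): [6, 14, 22, 26, 31, 36, 45, 51, 67, 88, 89, 103, 109, 121, 131, 151, 155]

Fragment lengths:
  [0,6): 6 bp
  [6,14): 8 bp
  [14,22): 8 bp
  [22,26): 4 bp
  [26,31): 5 bp
  [31,36): 5 bp
  [36,45): 9 bp
  [45,51): 6 bp
  [51,67): 16 bp
  [67,88): 21 bp
  [88,89): 1 bp
  [89,103): 14 bp
  [103,109): 6 bp
  [109,121): 12 bp
  [121,131): 10 bp
  [131,151): 20 bp
  [151,155): 4 bp
  [155,160): 5 bp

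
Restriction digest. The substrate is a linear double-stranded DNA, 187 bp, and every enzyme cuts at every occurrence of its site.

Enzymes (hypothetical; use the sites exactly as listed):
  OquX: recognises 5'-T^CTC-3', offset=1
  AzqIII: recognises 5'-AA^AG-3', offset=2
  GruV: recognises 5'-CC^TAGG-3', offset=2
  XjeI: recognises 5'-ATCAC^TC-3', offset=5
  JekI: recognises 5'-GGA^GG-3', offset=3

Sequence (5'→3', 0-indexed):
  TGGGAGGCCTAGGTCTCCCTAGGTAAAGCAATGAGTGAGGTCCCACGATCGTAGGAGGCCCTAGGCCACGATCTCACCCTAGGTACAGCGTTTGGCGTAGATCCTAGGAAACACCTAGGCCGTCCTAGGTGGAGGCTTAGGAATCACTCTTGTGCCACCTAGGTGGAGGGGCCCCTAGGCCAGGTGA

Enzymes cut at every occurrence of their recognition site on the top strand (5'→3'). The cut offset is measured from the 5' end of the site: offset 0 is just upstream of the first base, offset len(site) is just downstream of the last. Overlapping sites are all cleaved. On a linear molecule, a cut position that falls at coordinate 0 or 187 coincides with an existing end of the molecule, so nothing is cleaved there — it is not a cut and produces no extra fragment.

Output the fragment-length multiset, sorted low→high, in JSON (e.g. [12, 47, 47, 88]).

[4,5,5,5,5,7,7,8,8,8,10,11,11,12,12,14,25,30]

Site scan:
  OquX TCTC/1: at [13, 71] ⇒ [14, 72]
  AzqIII AAAG/2: at [24] ⇒ [26]
  GruV CCTAGG/2: at [7, 17, 59, 77, 102, 113, 123, 157, 173] ⇒ [9, 19, 61, 79, 104, 115, 125, 159, 175]
  XjeI ATCACTC/5: at [142] ⇒ [147]
  JekI GGAGG/3: at [2, 53, 130, 164] ⇒ [5, 56, 133, 167]

Pooled cuts: [5, 9, 14, 19, 26, 56, 61, 72, 79, 104, 115, 125, 133, 147, 159, 167, 175]

Fragment lengths:
  [0,5): 5 bp
  [5,9): 4 bp
  [9,14): 5 bp
  [14,19): 5 bp
  [19,26): 7 bp
  [26,56): 30 bp
  [56,61): 5 bp
  [61,72): 11 bp
  [72,79): 7 bp
  [79,104): 25 bp
  [104,115): 11 bp
  [115,125): 10 bp
  [125,133): 8 bp
  [133,147): 14 bp
  [147,159): 12 bp
  [159,167): 8 bp
  [167,175): 8 bp
  [175,187): 12 bp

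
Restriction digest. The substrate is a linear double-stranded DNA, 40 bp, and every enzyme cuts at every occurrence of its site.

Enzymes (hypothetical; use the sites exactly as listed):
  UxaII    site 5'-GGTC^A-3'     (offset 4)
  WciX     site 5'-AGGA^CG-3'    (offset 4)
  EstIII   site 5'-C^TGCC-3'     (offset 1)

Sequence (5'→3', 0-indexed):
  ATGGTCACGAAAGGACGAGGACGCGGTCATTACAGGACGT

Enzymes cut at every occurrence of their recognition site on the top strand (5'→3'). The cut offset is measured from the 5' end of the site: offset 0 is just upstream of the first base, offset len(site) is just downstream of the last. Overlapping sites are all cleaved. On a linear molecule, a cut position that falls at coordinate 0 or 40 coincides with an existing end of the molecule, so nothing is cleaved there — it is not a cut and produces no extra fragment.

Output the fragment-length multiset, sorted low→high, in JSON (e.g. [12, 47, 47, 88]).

Site scan:
  UxaII (GGTCA, off=4): starts [2, 24] → cuts [6, 28]
  WciX (AGGACG, off=4): starts [11, 17, 33] → cuts [15, 21, 37]
  EstIII (CTGCC, off=1): no sites

Pooled cuts: [6, 15, 21, 28, 37]

Fragment lengths:
  [0,6): 6 bp
  [6,15): 9 bp
  [15,21): 6 bp
  [21,28): 7 bp
  [28,37): 9 bp
  [37,40): 3 bp

[3,6,6,7,9,9]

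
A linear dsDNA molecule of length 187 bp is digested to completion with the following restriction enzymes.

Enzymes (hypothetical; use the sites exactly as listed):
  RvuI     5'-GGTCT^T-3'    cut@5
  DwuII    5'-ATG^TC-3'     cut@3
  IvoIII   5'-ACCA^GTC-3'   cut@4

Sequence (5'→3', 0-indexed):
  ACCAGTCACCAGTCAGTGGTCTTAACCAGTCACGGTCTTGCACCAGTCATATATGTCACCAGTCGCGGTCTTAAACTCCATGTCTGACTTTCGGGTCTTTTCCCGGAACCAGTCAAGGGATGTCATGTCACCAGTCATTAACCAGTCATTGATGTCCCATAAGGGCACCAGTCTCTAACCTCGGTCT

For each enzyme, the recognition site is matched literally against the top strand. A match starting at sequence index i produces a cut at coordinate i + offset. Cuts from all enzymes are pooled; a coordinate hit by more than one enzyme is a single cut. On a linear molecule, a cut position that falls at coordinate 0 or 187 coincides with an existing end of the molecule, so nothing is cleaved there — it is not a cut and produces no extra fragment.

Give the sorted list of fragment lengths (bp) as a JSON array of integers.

[4,5,6,6,6,7,7,10,10,10,10,11,11,11,11,13,16,16,17]

Scan for sites:
  RvuI GGTCTT/5: at [17, 33, 66, 93] ⇒ [22, 38, 71, 98]
  DwuII ATGTC/3: at [52, 79, 119, 124, 151] ⇒ [55, 82, 122, 127, 154]
  IvoIII ACCAGTC/4: at [0, 7, 24, 41, 57, 107, 129, 140, 166] ⇒ [4, 11, 28, 45, 61, 111, 133, 144, 170]

All cut coordinates (distinct, sorted): [4, 11, 22, 28, 38, 45, 55, 61, 71, 82, 98, 111, 122, 127, 133, 144, 154, 170]

Fragments:
  [0,4): 4 bp
  [4,11): 7 bp
  [11,22): 11 bp
  [22,28): 6 bp
  [28,38): 10 bp
  [38,45): 7 bp
  [45,55): 10 bp
  [55,61): 6 bp
  [61,71): 10 bp
  [71,82): 11 bp
  [82,98): 16 bp
  [98,111): 13 bp
  [111,122): 11 bp
  [122,127): 5 bp
  [127,133): 6 bp
  [133,144): 11 bp
  [144,154): 10 bp
  [154,170): 16 bp
  [170,187): 17 bp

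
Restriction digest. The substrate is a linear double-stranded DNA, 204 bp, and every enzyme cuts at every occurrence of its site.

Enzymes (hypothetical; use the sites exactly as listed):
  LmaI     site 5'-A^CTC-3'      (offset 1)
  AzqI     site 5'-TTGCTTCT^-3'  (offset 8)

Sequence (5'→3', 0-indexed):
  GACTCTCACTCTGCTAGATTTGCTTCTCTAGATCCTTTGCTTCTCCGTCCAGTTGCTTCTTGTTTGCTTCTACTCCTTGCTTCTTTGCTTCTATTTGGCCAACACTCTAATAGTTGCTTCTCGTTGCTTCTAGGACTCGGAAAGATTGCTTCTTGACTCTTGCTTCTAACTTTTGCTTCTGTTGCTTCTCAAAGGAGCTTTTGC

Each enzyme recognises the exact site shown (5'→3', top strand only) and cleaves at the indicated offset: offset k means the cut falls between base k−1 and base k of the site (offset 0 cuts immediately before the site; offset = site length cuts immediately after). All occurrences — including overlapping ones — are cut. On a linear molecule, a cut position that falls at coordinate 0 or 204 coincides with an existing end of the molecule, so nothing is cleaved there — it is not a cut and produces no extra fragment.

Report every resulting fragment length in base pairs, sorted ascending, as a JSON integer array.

[1,2,3,4,6,8,9,10,11,11,12,12,13,15,16,17,17,18,19]

Per-enzyme occurrences:
  LmaI (ACTC, off=1): starts [1, 7, 71, 103, 134, 155] → cuts [2, 8, 72, 104, 135, 156]
  AzqI (TTGCTTCT, off=8): starts [19, 36, 52, 63, 76, 84, 113, 123, 145, 159, 172, 181] → cuts [27, 44, 60, 71, 84, 92, 121, 131, 153, 167, 180, 189]

All cut coordinates (distinct, sorted): [2, 8, 27, 44, 60, 71, 72, 84, 92, 104, 121, 131, 135, 153, 156, 167, 180, 189]

Fragments:
  [0,2): 2 bp
  [2,8): 6 bp
  [8,27): 19 bp
  [27,44): 17 bp
  [44,60): 16 bp
  [60,71): 11 bp
  [71,72): 1 bp
  [72,84): 12 bp
  [84,92): 8 bp
  [92,104): 12 bp
  [104,121): 17 bp
  [121,131): 10 bp
  [131,135): 4 bp
  [135,153): 18 bp
  [153,156): 3 bp
  [156,167): 11 bp
  [167,180): 13 bp
  [180,189): 9 bp
  [189,204): 15 bp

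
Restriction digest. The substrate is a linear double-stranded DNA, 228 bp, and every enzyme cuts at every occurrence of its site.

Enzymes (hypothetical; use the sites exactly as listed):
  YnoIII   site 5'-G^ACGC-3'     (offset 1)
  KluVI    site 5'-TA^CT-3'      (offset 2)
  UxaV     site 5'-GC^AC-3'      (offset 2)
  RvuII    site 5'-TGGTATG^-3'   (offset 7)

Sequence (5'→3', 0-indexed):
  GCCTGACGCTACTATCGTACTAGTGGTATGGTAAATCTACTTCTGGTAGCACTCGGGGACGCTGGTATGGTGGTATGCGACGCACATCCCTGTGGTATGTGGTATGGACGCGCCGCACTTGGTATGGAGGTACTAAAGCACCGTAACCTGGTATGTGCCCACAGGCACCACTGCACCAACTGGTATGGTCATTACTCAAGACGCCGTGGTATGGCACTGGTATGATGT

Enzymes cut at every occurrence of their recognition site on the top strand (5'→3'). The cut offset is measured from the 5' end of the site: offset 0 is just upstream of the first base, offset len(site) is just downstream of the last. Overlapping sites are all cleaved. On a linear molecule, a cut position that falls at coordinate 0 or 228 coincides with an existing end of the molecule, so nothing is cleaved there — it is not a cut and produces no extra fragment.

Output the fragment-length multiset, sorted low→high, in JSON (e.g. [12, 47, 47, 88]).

[1,2,2,4,4,5,6,6,6,7,7,7,8,8,8,8,9,9,9,10,11,11,11,11,13,13,16,16]

Per-enzyme occurrences:
  YnoIII GACGC/1: at [4, 57, 78, 106, 199] ⇒ [5, 58, 79, 107, 200]
  KluVI TACT/2: at [9, 17, 37, 130, 192] ⇒ [11, 19, 39, 132, 194]
  UxaV GCAC/2: at [48, 81, 114, 137, 164, 172, 213] ⇒ [50, 83, 116, 139, 166, 174, 215]
  RvuII TGGTATG/7: at [23, 62, 70, 92, 99, 119, 148, 180, 206, 217] ⇒ [30, 69, 77, 99, 106, 126, 155, 187, 213, 224]

All cut coordinates (distinct, sorted): [5, 11, 19, 30, 39, 50, 58, 69, 77, 79, 83, 99, 106, 107, 116, 126, 132, 139, 155, 166, 174, 187, 194, 200, 213, 215, 224]

Fragment lengths:
  [0,5): 5 bp
  [5,11): 6 bp
  [11,19): 8 bp
  [19,30): 11 bp
  [30,39): 9 bp
  [39,50): 11 bp
  [50,58): 8 bp
  [58,69): 11 bp
  [69,77): 8 bp
  [77,79): 2 bp
  [79,83): 4 bp
  [83,99): 16 bp
  [99,106): 7 bp
  [106,107): 1 bp
  [107,116): 9 bp
  [116,126): 10 bp
  [126,132): 6 bp
  [132,139): 7 bp
  [139,155): 16 bp
  [155,166): 11 bp
  [166,174): 8 bp
  [174,187): 13 bp
  [187,194): 7 bp
  [194,200): 6 bp
  [200,213): 13 bp
  [213,215): 2 bp
  [215,224): 9 bp
  [224,228): 4 bp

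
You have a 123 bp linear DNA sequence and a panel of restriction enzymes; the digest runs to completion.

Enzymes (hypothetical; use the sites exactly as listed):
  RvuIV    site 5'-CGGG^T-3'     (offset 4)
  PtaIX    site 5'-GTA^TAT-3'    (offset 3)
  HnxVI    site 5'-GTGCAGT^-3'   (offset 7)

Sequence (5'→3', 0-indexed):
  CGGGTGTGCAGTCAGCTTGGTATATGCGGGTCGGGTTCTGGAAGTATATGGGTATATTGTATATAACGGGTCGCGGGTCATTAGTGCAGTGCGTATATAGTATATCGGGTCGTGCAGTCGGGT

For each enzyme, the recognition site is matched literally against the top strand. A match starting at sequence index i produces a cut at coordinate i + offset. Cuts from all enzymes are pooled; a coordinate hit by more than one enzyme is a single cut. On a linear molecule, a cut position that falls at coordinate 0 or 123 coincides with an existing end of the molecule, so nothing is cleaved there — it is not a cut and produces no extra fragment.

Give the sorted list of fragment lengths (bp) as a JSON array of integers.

Per-enzyme occurrences:
  RvuIV CGGGT/4: at [0, 26, 31, 66, 73, 105, 118] ⇒ [4, 30, 35, 70, 77, 109, 122]
  PtaIX GTATAT/3: at [19, 43, 51, 58, 92, 99] ⇒ [22, 46, 54, 61, 95, 102]
  HnxVI GTGCAGT/7: at [5, 83, 111] ⇒ [12, 90, 118]

All cut coordinates (distinct, sorted): [4, 12, 22, 30, 35, 46, 54, 61, 70, 77, 90, 95, 102, 109, 118, 122]

Fragment lengths:
  [0,4): 4 bp
  [4,12): 8 bp
  [12,22): 10 bp
  [22,30): 8 bp
  [30,35): 5 bp
  [35,46): 11 bp
  [46,54): 8 bp
  [54,61): 7 bp
  [61,70): 9 bp
  [70,77): 7 bp
  [77,90): 13 bp
  [90,95): 5 bp
  [95,102): 7 bp
  [102,109): 7 bp
  [109,118): 9 bp
  [118,122): 4 bp
  [122,123): 1 bp

[1,4,4,5,5,7,7,7,7,8,8,8,9,9,10,11,13]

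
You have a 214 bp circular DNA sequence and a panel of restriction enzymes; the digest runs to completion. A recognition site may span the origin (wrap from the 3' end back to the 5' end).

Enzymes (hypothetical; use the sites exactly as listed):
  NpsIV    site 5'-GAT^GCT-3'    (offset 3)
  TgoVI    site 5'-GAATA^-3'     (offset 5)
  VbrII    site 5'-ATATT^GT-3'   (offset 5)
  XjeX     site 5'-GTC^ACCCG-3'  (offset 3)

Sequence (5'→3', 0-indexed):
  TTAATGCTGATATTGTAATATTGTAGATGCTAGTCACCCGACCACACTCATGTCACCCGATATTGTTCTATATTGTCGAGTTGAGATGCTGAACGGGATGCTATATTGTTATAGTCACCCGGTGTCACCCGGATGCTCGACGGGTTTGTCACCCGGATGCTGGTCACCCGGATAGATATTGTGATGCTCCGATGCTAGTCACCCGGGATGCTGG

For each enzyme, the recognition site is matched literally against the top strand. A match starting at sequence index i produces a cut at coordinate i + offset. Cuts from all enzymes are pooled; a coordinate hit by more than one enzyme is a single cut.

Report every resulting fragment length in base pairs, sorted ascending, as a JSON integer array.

Scan for sites:
  NpsIV GATGCT/3: at [25, 84, 96, 131, 155, 182, 190, 206] ⇒ [28, 87, 99, 134, 158, 185, 193, 209]
  TgoVI (GAATA, off=5): no sites
  VbrII ATATTGT/5: at [9, 17, 59, 69, 102, 175] ⇒ [14, 22, 64, 74, 107, 180]
  XjeX GTCACCCG/3: at [32, 51, 113, 123, 147, 162, 197] ⇒ [35, 54, 116, 126, 150, 165, 200]

Pooled cuts: [14, 22, 28, 35, 54, 64, 74, 87, 99, 107, 116, 126, 134, 150, 158, 165, 180, 185, 193, 200, 209]

Fragment lengths:
  14→22: 8 bp
  22→28: 6 bp
  28→35: 7 bp
  35→54: 19 bp
  54→64: 10 bp
  64→74: 10 bp
  74→87: 13 bp
  87→99: 12 bp
  99→107: 8 bp
  107→116: 9 bp
  116→126: 10 bp
  126→134: 8 bp
  134→150: 16 bp
  150→158: 8 bp
  158→165: 7 bp
  165→180: 15 bp
  180→185: 5 bp
  185→193: 8 bp
  193→200: 7 bp
  200→209: 9 bp
  209→14 (wrap): 214-209+14 = 19 bp

[5,6,7,7,7,8,8,8,8,8,9,9,10,10,10,12,13,15,16,19,19]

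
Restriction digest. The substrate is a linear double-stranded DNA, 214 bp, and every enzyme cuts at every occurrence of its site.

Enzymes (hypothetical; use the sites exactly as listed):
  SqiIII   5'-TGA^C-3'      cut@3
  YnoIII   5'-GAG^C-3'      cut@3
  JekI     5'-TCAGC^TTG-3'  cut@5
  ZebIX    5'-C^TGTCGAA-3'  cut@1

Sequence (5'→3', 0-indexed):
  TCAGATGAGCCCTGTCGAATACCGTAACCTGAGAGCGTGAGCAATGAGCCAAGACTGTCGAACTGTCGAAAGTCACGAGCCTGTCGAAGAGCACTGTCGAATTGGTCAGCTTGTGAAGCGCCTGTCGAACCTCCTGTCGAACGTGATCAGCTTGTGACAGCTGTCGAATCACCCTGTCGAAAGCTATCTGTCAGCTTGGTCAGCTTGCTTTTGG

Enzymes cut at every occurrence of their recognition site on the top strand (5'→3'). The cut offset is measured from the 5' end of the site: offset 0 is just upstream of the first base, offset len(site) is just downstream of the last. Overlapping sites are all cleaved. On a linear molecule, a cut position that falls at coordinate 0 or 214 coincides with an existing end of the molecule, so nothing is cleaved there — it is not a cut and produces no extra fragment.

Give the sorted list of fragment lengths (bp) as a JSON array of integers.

[2,3,3,4,6,6,7,7,8,9,9,10,10,12,12,13,16,16,17,21,23]

Site scan:
  SqiIII (TGAC, off=3): starts [154] → cuts [157]
  YnoIII (GAGC, off=3): starts [6, 32, 38, 45, 76, 88] → cuts [9, 35, 41, 48, 79, 91]
  JekI (TCAGCTTG, off=5): starts [105, 146, 190, 199] → cuts [110, 151, 195, 204]
  ZebIX (CTGTCGAA, off=1): starts [11, 54, 62, 80, 93, 121, 133, 160, 173] → cuts [12, 55, 63, 81, 94, 122, 134, 161, 174]

Pooled cuts: [9, 12, 35, 41, 48, 55, 63, 79, 81, 91, 94, 110, 122, 134, 151, 157, 161, 174, 195, 204]

Fragment lengths:
  [0,9): 9 bp
  [9,12): 3 bp
  [12,35): 23 bp
  [35,41): 6 bp
  [41,48): 7 bp
  [48,55): 7 bp
  [55,63): 8 bp
  [63,79): 16 bp
  [79,81): 2 bp
  [81,91): 10 bp
  [91,94): 3 bp
  [94,110): 16 bp
  [110,122): 12 bp
  [122,134): 12 bp
  [134,151): 17 bp
  [151,157): 6 bp
  [157,161): 4 bp
  [161,174): 13 bp
  [174,195): 21 bp
  [195,204): 9 bp
  [204,214): 10 bp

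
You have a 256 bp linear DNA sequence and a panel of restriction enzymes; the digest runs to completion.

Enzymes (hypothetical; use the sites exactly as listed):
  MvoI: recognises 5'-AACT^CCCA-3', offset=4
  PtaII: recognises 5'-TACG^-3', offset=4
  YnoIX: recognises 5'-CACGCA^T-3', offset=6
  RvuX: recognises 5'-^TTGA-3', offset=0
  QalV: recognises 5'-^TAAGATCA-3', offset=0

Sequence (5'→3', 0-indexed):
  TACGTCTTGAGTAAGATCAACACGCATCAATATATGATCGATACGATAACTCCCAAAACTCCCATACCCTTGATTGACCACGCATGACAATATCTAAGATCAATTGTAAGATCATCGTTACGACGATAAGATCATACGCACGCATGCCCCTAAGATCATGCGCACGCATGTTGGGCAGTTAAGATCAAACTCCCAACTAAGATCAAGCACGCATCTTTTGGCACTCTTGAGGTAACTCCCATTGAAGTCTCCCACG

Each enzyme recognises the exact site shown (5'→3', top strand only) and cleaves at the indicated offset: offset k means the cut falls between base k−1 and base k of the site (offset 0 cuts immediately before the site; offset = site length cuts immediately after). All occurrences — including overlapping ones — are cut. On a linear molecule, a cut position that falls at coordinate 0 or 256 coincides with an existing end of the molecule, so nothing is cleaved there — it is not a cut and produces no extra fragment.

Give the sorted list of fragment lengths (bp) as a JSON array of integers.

[2,4,4,4,4,5,6,6,6,6,9,9,10,11,11,11,12,12,12,13,15,15,16,16,18,19]

Site scan:
  MvoI AACTCCCA/4: at [47, 56, 187, 233] ⇒ [51, 60, 191, 237]
  PtaII TACG/4: at [0, 41, 118, 134] ⇒ [4, 45, 122, 138]
  YnoIX CACGCAT/6: at [20, 78, 138, 162, 207] ⇒ [26, 84, 144, 168, 213]
  RvuX TTGA/0: at [6, 69, 73, 226, 241] ⇒ [6, 69, 73, 226, 241]
  QalV TAAGATCA/0: at [11, 94, 106, 126, 150, 179, 197] ⇒ [11, 94, 106, 126, 150, 179, 197]

All cut coordinates (distinct, sorted): [4, 6, 11, 26, 45, 51, 60, 69, 73, 84, 94, 106, 122, 126, 138, 144, 150, 168, 179, 191, 197, 213, 226, 237, 241]

Fragments:
  [0,4): 4 bp
  [4,6): 2 bp
  [6,11): 5 bp
  [11,26): 15 bp
  [26,45): 19 bp
  [45,51): 6 bp
  [51,60): 9 bp
  [60,69): 9 bp
  [69,73): 4 bp
  [73,84): 11 bp
  [84,94): 10 bp
  [94,106): 12 bp
  [106,122): 16 bp
  [122,126): 4 bp
  [126,138): 12 bp
  [138,144): 6 bp
  [144,150): 6 bp
  [150,168): 18 bp
  [168,179): 11 bp
  [179,191): 12 bp
  [191,197): 6 bp
  [197,213): 16 bp
  [213,226): 13 bp
  [226,237): 11 bp
  [237,241): 4 bp
  [241,256): 15 bp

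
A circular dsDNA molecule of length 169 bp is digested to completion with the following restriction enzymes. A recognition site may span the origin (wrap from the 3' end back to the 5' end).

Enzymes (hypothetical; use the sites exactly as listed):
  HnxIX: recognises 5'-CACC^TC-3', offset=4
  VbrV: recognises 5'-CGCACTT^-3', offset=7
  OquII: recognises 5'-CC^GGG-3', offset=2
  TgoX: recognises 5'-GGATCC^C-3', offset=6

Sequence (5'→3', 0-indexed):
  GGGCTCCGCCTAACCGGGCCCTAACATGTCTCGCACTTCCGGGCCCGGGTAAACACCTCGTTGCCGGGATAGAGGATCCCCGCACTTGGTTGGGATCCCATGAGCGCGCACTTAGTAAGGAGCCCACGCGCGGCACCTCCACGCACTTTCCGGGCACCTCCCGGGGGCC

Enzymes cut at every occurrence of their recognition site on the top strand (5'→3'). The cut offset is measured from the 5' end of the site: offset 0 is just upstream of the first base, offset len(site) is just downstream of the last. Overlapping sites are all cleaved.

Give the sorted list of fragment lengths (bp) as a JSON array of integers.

[2,3,4,6,7,7,8,8,11,11,11,14,15,15,23,24]

Scan for sites:
  HnxIX CACCTC/4: at [53, 133, 154] ⇒ [57, 137, 158]
  VbrV CGCACTT/7: at [31, 80, 106, 141] ⇒ [38, 87, 113, 148]
  OquII CCGGG/2: at [13, 38, 44, 63, 149, 160, 167] ⇒ [0, 15, 40, 46, 65, 151, 162]
  TgoX GGATCCC/6: at [73, 92] ⇒ [79, 98]

All cut coordinates (distinct, sorted): [0, 15, 38, 40, 46, 57, 65, 79, 87, 98, 113, 137, 148, 151, 158, 162]

Fragment lengths:
  0→15: 15 bp
  15→38: 23 bp
  38→40: 2 bp
  40→46: 6 bp
  46→57: 11 bp
  57→65: 8 bp
  65→79: 14 bp
  79→87: 8 bp
  87→98: 11 bp
  98→113: 15 bp
  113→137: 24 bp
  137→148: 11 bp
  148→151: 3 bp
  151→158: 7 bp
  158→162: 4 bp
  162→0 (wrap): 169-162+0 = 7 bp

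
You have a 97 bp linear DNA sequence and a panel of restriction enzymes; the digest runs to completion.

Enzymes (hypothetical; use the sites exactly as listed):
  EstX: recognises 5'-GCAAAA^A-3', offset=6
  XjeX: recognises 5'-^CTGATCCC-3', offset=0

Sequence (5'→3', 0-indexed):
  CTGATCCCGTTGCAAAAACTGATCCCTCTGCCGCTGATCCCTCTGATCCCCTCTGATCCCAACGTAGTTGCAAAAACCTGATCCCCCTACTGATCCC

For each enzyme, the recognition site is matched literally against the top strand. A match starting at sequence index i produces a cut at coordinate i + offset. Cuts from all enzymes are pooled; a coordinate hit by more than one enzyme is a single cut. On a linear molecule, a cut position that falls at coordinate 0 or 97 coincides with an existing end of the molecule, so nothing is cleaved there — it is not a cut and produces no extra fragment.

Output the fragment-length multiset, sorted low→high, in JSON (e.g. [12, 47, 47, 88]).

Scan for sites:
  EstX GCAAAAA/6: at [11, 69] ⇒ [17, 75]
  XjeX CTGATCCC/0: at [0, 18, 33, 42, 52, 77, 89] ⇒ [18, 33, 42, 52, 77, 89] (position 0 is a terminus of the linear molecule — no cut)

Pooled cuts: [17, 18, 33, 42, 52, 75, 77, 89]

Fragments:
  [0,17): 17 bp
  [17,18): 1 bp
  [18,33): 15 bp
  [33,42): 9 bp
  [42,52): 10 bp
  [52,75): 23 bp
  [75,77): 2 bp
  [77,89): 12 bp
  [89,97): 8 bp

[1,2,8,9,10,12,15,17,23]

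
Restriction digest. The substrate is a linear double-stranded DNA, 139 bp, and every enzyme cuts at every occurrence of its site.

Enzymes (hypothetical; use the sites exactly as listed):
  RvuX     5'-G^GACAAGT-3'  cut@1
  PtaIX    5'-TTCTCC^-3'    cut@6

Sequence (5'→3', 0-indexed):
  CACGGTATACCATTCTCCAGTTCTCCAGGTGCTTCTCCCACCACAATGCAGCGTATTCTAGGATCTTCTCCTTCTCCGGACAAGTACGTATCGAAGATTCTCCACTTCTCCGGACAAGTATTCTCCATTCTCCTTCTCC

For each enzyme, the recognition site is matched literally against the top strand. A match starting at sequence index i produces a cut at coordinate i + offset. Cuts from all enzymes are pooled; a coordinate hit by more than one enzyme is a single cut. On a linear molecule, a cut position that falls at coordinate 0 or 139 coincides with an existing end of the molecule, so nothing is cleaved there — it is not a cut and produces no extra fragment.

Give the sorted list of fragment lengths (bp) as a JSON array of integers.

[1,1,6,6,7,8,8,12,14,18,25,33]

Site scan:
  RvuX GGACAAGT/1: at [77, 111] ⇒ [78, 112]
  PtaIX TTCTCC/6: at [12, 20, 32, 65, 71, 97, 105, 120, 127, 133] ⇒ [18, 26, 38, 71, 77, 103, 111, 126, 133] (position 139 is a terminus of the linear molecule — no cut)

All cut coordinates (distinct, sorted): [18, 26, 38, 71, 77, 78, 103, 111, 112, 126, 133]

Fragments:
  [0,18): 18 bp
  [18,26): 8 bp
  [26,38): 12 bp
  [38,71): 33 bp
  [71,77): 6 bp
  [77,78): 1 bp
  [78,103): 25 bp
  [103,111): 8 bp
  [111,112): 1 bp
  [112,126): 14 bp
  [126,133): 7 bp
  [133,139): 6 bp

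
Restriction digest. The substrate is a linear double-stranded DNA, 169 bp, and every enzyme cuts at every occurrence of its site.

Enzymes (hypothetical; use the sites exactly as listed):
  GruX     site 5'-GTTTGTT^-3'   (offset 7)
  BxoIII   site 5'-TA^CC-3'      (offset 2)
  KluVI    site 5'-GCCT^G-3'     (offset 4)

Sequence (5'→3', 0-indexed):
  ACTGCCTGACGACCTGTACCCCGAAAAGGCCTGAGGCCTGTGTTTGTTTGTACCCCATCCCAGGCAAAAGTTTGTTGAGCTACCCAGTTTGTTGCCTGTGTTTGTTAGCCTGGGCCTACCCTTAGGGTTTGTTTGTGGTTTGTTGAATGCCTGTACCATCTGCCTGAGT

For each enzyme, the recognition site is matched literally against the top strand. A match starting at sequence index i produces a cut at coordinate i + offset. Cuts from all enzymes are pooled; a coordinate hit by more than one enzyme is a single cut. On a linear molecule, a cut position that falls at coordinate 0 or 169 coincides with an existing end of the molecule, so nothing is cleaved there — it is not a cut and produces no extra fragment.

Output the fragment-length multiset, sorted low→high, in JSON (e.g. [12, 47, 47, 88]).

Per-enzyme occurrences:
  GruX (GTTTGTT, off=7): starts [41, 69, 86, 99, 126, 137] → cuts [48, 76, 93, 106, 133, 144]
  BxoIII (TACC, off=2): starts [16, 50, 80, 116, 153] → cuts [18, 52, 82, 118, 155]
  KluVI (GCCTG, off=4): starts [3, 28, 35, 93, 107, 148, 161] → cuts [7, 32, 39, 97, 111, 152, 165]

Pooled cuts: [7, 18, 32, 39, 48, 52, 76, 82, 93, 97, 106, 111, 118, 133, 144, 152, 155, 165]

Fragments:
  [0,7): 7 bp
  [7,18): 11 bp
  [18,32): 14 bp
  [32,39): 7 bp
  [39,48): 9 bp
  [48,52): 4 bp
  [52,76): 24 bp
  [76,82): 6 bp
  [82,93): 11 bp
  [93,97): 4 bp
  [97,106): 9 bp
  [106,111): 5 bp
  [111,118): 7 bp
  [118,133): 15 bp
  [133,144): 11 bp
  [144,152): 8 bp
  [152,155): 3 bp
  [155,165): 10 bp
  [165,169): 4 bp

[3,4,4,4,5,6,7,7,7,8,9,9,10,11,11,11,14,15,24]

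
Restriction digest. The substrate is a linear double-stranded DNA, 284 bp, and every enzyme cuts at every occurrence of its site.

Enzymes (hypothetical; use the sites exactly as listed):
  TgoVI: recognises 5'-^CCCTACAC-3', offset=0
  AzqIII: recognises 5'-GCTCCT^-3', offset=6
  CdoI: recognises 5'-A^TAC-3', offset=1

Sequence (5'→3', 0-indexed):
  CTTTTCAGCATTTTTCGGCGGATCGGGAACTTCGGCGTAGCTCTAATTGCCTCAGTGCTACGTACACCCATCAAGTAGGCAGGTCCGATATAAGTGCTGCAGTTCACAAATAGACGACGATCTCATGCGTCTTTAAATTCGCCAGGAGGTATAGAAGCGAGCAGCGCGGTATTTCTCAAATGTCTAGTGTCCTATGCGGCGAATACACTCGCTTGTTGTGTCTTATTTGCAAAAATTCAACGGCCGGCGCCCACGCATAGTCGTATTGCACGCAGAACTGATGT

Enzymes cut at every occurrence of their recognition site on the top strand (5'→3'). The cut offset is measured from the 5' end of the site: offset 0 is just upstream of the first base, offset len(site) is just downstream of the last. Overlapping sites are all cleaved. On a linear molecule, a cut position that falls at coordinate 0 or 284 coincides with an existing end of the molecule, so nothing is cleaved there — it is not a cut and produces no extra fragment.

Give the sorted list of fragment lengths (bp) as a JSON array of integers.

Per-enzyme occurrences:
  TgoVI (CCCTACAC, off=0): no sites
  AzqIII (GCTCCT, off=6): no sites
  CdoI ATAC/1: at [202] ⇒ [203]

All cut coordinates (distinct, sorted): [203]

Fragments:
  [0,203): 203 bp
  [203,284): 81 bp

[81,203]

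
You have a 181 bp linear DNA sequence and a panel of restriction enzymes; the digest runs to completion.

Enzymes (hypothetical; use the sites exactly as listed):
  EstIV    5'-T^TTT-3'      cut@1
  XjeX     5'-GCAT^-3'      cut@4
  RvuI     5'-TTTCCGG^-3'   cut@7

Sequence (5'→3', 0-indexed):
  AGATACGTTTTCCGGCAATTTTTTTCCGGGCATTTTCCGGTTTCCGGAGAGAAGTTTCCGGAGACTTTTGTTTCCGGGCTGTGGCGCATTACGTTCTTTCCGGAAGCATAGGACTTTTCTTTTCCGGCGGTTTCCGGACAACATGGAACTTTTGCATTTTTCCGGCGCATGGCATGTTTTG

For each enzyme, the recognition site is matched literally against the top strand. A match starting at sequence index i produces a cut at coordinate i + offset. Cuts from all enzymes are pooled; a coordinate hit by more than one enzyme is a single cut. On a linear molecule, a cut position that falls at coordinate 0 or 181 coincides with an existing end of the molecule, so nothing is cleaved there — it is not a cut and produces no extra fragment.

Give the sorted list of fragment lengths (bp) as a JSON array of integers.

Site scan:
  EstIV TTTT/1: at [7, 18, 19, 20, 21, 32, 65, 114, 119, 149, 156, 157, 176] ⇒ [8, 19, 20, 21, 22, 33, 66, 115, 120, 150, 157, 158, 177]
  XjeX GCAT/4: at [29, 85, 105, 153, 166, 171] ⇒ [33, 89, 109, 157, 170, 175]
  RvuI TTTCCGG/7: at [8, 22, 33, 40, 54, 70, 96, 120, 130, 158] ⇒ [15, 29, 40, 47, 61, 77, 103, 127, 137, 165]

All cut coordinates (distinct, sorted): [8, 15, 19, 20, 21, 22, 29, 33, 40, 47, 61, 66, 77, 89, 103, 109, 115, 120, 127, 137, 150, 157, 158, 165, 170, 175, 177]

Fragments:
  [0,8): 8 bp
  [8,15): 7 bp
  [15,19): 4 bp
  [19,20): 1 bp
  [20,21): 1 bp
  [21,22): 1 bp
  [22,29): 7 bp
  [29,33): 4 bp
  [33,40): 7 bp
  [40,47): 7 bp
  [47,61): 14 bp
  [61,66): 5 bp
  [66,77): 11 bp
  [77,89): 12 bp
  [89,103): 14 bp
  [103,109): 6 bp
  [109,115): 6 bp
  [115,120): 5 bp
  [120,127): 7 bp
  [127,137): 10 bp
  [137,150): 13 bp
  [150,157): 7 bp
  [157,158): 1 bp
  [158,165): 7 bp
  [165,170): 5 bp
  [170,175): 5 bp
  [175,177): 2 bp
  [177,181): 4 bp

[1,1,1,1,2,4,4,4,5,5,5,5,6,6,7,7,7,7,7,7,7,8,10,11,12,13,14,14]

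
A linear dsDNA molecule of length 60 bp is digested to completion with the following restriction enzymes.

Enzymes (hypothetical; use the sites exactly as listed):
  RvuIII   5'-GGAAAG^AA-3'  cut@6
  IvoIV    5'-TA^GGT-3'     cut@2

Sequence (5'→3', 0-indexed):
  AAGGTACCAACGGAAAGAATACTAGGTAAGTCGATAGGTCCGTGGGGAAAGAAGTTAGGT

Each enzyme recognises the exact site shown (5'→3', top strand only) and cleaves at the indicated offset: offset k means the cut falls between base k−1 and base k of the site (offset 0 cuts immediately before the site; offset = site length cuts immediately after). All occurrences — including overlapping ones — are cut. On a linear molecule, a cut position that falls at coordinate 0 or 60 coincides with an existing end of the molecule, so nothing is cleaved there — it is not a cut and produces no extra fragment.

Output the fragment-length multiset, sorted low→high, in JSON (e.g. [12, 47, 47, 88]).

Scan for sites:
  RvuIII (GGAAAGAA, off=6): starts [11, 45] → cuts [17, 51]
  IvoIV (TAGGT, off=2): starts [22, 34, 55] → cuts [24, 36, 57]

All cut coordinates (distinct, sorted): [17, 24, 36, 51, 57]

Fragments:
  [0,17): 17 bp
  [17,24): 7 bp
  [24,36): 12 bp
  [36,51): 15 bp
  [51,57): 6 bp
  [57,60): 3 bp

[3,6,7,12,15,17]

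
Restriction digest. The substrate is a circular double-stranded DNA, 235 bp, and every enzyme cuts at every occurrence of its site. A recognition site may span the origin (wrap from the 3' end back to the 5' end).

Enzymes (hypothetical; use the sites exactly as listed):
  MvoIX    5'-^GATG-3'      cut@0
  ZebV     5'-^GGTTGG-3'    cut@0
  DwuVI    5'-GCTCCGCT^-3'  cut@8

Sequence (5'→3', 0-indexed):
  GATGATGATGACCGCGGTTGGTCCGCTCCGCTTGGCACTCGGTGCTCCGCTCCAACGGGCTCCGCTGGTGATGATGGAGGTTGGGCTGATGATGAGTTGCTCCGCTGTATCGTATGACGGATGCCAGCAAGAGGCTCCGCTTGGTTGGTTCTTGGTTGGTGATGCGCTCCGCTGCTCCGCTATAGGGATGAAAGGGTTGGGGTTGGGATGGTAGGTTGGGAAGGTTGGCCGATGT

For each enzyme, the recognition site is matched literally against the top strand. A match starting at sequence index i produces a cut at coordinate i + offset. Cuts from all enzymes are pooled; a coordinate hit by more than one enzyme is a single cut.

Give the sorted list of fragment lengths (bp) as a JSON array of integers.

[1,3,3,3,3,3,5,5,6,6,6,7,7,8,8,8,9,9,9,11,13,13,15,16,17,19,22]

Scan for sites:
  MvoIX (GATG, off=0): starts [0, 3, 6, 69, 72, 87, 90, 119, 160, 186, 206, 230] → cuts [0, 3, 6, 69, 72, 87, 90, 119, 160, 186, 206, 230]
  ZebV (GGTTGG, off=0): starts [15, 78, 142, 153, 194, 200, 213, 222] → cuts [15, 78, 142, 153, 194, 200, 213, 222]
  DwuVI (GCTCCGCT, off=8): starts [24, 43, 58, 98, 133, 165, 173] → cuts [32, 51, 66, 106, 141, 173, 181]

Pooled cuts: [0, 3, 6, 15, 32, 51, 66, 69, 72, 78, 87, 90, 106, 119, 141, 142, 153, 160, 173, 181, 186, 194, 200, 206, 213, 222, 230]

Fragment lengths:
  0→3: 3 bp
  3→6: 3 bp
  6→15: 9 bp
  15→32: 17 bp
  32→51: 19 bp
  51→66: 15 bp
  66→69: 3 bp
  69→72: 3 bp
  72→78: 6 bp
  78→87: 9 bp
  87→90: 3 bp
  90→106: 16 bp
  106→119: 13 bp
  119→141: 22 bp
  141→142: 1 bp
  142→153: 11 bp
  153→160: 7 bp
  160→173: 13 bp
  173→181: 8 bp
  181→186: 5 bp
  186→194: 8 bp
  194→200: 6 bp
  200→206: 6 bp
  206→213: 7 bp
  213→222: 9 bp
  222→230: 8 bp
  230→0 (wrap): 235-230+0 = 5 bp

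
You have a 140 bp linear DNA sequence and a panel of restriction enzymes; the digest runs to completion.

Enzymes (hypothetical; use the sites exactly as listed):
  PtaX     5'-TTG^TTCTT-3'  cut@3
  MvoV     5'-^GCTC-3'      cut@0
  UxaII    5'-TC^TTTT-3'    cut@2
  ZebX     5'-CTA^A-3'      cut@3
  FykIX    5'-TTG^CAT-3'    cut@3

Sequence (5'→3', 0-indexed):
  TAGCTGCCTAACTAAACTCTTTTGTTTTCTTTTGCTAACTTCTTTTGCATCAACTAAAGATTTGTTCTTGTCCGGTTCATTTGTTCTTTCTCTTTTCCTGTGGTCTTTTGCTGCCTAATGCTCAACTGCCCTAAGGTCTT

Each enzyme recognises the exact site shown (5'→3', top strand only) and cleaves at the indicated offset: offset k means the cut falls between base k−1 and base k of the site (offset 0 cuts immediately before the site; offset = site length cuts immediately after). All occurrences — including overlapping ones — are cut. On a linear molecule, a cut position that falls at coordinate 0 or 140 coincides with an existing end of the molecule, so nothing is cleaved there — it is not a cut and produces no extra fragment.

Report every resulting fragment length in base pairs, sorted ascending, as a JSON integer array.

Per-enzyme occurrences:
  PtaX (TTGTTCTT, off=3): starts [61, 80] → cuts [64, 83]
  MvoV (GCTC, off=0): starts [119] → cuts [119]
  UxaII (TCTTTT, off=2): starts [17, 27, 40, 90, 103] → cuts [19, 29, 42, 92, 105]
  ZebX (CTAA, off=3): starts [7, 11, 34, 53, 114, 130] → cuts [10, 14, 37, 56, 117, 133]
  FykIX (TTGCAT, off=3): starts [44] → cuts [47]

All cut coordinates (distinct, sorted): [10, 14, 19, 29, 37, 42, 47, 56, 64, 83, 92, 105, 117, 119, 133]

Fragment lengths:
  [0,10): 10 bp
  [10,14): 4 bp
  [14,19): 5 bp
  [19,29): 10 bp
  [29,37): 8 bp
  [37,42): 5 bp
  [42,47): 5 bp
  [47,56): 9 bp
  [56,64): 8 bp
  [64,83): 19 bp
  [83,92): 9 bp
  [92,105): 13 bp
  [105,117): 12 bp
  [117,119): 2 bp
  [119,133): 14 bp
  [133,140): 7 bp

[2,4,5,5,5,7,8,8,9,9,10,10,12,13,14,19]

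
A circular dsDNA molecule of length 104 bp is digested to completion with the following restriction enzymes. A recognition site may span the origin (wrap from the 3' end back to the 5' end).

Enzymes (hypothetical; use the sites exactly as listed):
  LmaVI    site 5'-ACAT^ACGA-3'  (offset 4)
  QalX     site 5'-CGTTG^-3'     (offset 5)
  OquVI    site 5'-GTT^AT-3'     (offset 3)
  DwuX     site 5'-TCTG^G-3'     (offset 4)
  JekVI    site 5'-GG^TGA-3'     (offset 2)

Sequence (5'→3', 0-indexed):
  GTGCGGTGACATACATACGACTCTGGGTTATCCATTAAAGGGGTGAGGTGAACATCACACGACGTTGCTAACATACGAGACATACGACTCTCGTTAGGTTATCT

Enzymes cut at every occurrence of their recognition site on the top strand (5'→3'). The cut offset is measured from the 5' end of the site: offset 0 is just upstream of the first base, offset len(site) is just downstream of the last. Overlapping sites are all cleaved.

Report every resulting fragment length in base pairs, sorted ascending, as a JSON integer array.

Scan for sites:
  LmaVI ACATACGA/4: at [12, 70, 79] ⇒ [16, 74, 83]
  QalX CGTTG/5: at [62] ⇒ [67]
  OquVI GTTAT/3: at [26, 97] ⇒ [29, 100]
  DwuX TCTGG/4: at [21] ⇒ [25]
  JekVI GGTGA/2: at [4, 41, 46] ⇒ [6, 43, 48]

All cut coordinates (distinct, sorted): [6, 16, 25, 29, 43, 48, 67, 74, 83, 100]

Fragment lengths:
  6→16: 10 bp
  16→25: 9 bp
  25→29: 4 bp
  29→43: 14 bp
  43→48: 5 bp
  48→67: 19 bp
  67→74: 7 bp
  74→83: 9 bp
  83→100: 17 bp
  100→6 (wrap): 104-100+6 = 10 bp

[4,5,7,9,9,10,10,14,17,19]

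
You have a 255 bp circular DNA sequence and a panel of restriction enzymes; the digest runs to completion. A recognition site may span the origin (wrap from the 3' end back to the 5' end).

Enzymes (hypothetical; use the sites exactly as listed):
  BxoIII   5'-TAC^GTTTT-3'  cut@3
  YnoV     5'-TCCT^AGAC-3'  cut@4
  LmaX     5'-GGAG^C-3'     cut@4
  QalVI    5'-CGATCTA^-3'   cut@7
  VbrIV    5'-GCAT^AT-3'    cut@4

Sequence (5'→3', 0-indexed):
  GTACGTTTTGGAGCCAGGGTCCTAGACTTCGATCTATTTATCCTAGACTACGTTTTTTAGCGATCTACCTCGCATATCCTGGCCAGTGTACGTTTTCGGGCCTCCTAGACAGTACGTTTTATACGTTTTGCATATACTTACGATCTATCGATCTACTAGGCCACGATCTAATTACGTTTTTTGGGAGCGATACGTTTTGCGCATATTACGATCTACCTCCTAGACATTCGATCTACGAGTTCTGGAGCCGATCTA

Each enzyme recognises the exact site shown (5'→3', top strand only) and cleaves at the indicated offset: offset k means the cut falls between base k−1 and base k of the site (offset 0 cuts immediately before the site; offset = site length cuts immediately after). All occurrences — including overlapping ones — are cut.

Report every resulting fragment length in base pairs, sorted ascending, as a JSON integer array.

Scan for sites:
  BxoIII (TACGTTTT, off=3): starts [1, 48, 88, 112, 121, 172, 190] → cuts [4, 51, 91, 115, 124, 175, 193]
  YnoV (TCCTAGAC, off=4): starts [19, 40, 102, 217] → cuts [23, 44, 106, 221]
  LmaX (GGAGC, off=4): starts [9, 183, 243] → cuts [13, 187, 247]
  QalVI (CGATCTA, off=7): starts [29, 60, 140, 148, 163, 208, 228, 248] → cuts [0, 36, 67, 147, 155, 170, 215, 235]
  VbrIV (GCATAT, off=4): starts [71, 129, 200] → cuts [75, 133, 204]

All cut coordinates (distinct, sorted): [0, 4, 13, 23, 36, 44, 51, 67, 75, 91, 106, 115, 124, 133, 147, 155, 170, 175, 187, 193, 204, 215, 221, 235, 247]

Fragment lengths:
  0→4: 4 bp
  4→13: 9 bp
  13→23: 10 bp
  23→36: 13 bp
  36→44: 8 bp
  44→51: 7 bp
  51→67: 16 bp
  67→75: 8 bp
  75→91: 16 bp
  91→106: 15 bp
  106→115: 9 bp
  115→124: 9 bp
  124→133: 9 bp
  133→147: 14 bp
  147→155: 8 bp
  155→170: 15 bp
  170→175: 5 bp
  175→187: 12 bp
  187→193: 6 bp
  193→204: 11 bp
  204→215: 11 bp
  215→221: 6 bp
  221→235: 14 bp
  235→247: 12 bp
  247→0 (wrap): 255-247+0 = 8 bp

[4,5,6,6,7,8,8,8,8,9,9,9,9,10,11,11,12,12,13,14,14,15,15,16,16]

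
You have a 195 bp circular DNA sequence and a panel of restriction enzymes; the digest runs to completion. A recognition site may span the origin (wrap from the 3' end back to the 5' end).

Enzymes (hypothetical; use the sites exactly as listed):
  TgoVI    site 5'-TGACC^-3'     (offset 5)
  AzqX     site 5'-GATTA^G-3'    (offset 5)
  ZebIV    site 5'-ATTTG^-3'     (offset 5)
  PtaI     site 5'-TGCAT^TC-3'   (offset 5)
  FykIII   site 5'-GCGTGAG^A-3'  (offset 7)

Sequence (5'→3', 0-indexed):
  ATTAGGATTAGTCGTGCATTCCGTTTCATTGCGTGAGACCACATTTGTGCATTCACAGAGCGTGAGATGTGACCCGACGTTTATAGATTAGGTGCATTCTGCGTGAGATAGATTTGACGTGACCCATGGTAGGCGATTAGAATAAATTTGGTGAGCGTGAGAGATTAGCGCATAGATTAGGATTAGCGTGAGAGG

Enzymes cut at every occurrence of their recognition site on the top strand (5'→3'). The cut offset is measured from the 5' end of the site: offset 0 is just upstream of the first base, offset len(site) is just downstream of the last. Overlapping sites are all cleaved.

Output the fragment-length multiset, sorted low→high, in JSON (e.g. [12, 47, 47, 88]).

Scan for sites:
  TgoVI TGACC/5: at [69, 119] ⇒ [74, 124]
  AzqX GATTAG/5: at [5, 85, 134, 162, 174, 180, 194] ⇒ [4, 10, 90, 139, 167, 179, 185]
  ZebIV ATTTG/5: at [42, 111, 145] ⇒ [47, 116, 150]
  PtaI TGCATTC/5: at [14, 47, 92] ⇒ [19, 52, 97]
  FykIII GCGTGAGA/7: at [30, 59, 100, 154, 185] ⇒ [37, 66, 107, 161, 192]

Pooled cuts: [4, 10, 19, 37, 47, 52, 66, 74, 90, 97, 107, 116, 124, 139, 150, 161, 167, 179, 185, 192]

Fragment lengths:
  4→10: 6 bp
  10→19: 9 bp
  19→37: 18 bp
  37→47: 10 bp
  47→52: 5 bp
  52→66: 14 bp
  66→74: 8 bp
  74→90: 16 bp
  90→97: 7 bp
  97→107: 10 bp
  107→116: 9 bp
  116→124: 8 bp
  124→139: 15 bp
  139→150: 11 bp
  150→161: 11 bp
  161→167: 6 bp
  167→179: 12 bp
  179→185: 6 bp
  185→192: 7 bp
  192→4 (wrap): 195-192+4 = 7 bp

[5,6,6,6,7,7,7,8,8,9,9,10,10,11,11,12,14,15,16,18]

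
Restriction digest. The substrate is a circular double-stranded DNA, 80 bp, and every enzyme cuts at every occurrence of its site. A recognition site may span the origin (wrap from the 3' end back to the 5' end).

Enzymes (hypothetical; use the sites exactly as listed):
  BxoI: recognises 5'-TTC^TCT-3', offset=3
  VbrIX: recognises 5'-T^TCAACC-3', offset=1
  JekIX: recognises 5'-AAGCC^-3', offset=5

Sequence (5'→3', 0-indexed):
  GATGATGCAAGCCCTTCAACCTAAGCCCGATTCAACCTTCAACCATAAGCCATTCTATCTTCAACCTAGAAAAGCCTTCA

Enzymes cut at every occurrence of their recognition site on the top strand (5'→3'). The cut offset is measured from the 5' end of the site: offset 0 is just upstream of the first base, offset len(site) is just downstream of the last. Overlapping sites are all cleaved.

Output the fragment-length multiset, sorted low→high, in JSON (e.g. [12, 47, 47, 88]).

Scan for sites:
  BxoI (TTCTCT, off=3): no sites
  VbrIX TTCAACC/1: at [14, 30, 37, 59] ⇒ [15, 31, 38, 60]
  JekIX AAGCC/5: at [8, 22, 46, 71] ⇒ [13, 27, 51, 76]

All cut coordinates (distinct, sorted): [13, 15, 27, 31, 38, 51, 60, 76]

Fragment lengths:
  13→15: 2 bp
  15→27: 12 bp
  27→31: 4 bp
  31→38: 7 bp
  38→51: 13 bp
  51→60: 9 bp
  60→76: 16 bp
  76→13 (wrap): 80-76+13 = 17 bp

[2,4,7,9,12,13,16,17]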